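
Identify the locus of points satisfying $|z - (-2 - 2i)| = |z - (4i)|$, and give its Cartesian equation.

|z - z1| = |z - z2| means z is equidistant from z1 and z2,
i.e. the perpendicular bisector of the segment from (-2, -2) to (0, 4) (midpoint (-1, 1)).
With z = x + yi, square both sides:
(x - (-2))^2 + (y - (-2))^2 = (x - 0)^2 + (y - 4)^2
The x^2 and y^2 terms cancel: 4x + 12y = 16 - 8 = 8
Simplify: x + 3y = 2
Locus: Perpendicular bisector of the segment from (-2, -2) to (0, 4): the line x + 3y = 2


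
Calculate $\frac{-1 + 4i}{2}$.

Divisor is real, so divide each part by 2:
= -1/2 + 2i


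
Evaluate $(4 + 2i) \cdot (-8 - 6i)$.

(a1*a2 - b1*b2) + (a1*b2 + b1*a2)i
= (-32 - (-12)) + (-24 + (-16))i
= -20 - 40i


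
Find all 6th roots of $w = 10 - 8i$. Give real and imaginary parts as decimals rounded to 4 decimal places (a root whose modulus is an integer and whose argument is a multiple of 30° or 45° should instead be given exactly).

|w| = sqrt(164) ≈ 12.806248, arg(w) ≈ 321.340192°
Root modulus = sqrt(164)^(1/6) ≈ 1.529573
Root arguments: θ_k = (arg(w) + 360°k)/6 for k = 0, 1, ..., 5
Compute each root as (root modulus)(cos θ_k + i sin θ_k) using full-precision intermediates, then round to 4 decimal places.
Roots: 0.9086 + 1.2305i, -0.6113 + 1.4021i, -1.5199 + 0.1716i, -0.9086 - 1.2305i, 0.6113 - 1.4021i, 1.5199 - 0.1716i


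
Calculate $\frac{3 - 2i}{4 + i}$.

Multiply numerator and denominator by conjugate (4 - i):
= (3 - 2i)(4 - i) / (4^2 + 1^2)
= (10 - 11i) / 17
= 10/17 - (11/17)i


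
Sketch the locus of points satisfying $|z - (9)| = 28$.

|z - z0| = r describes a circle centered at z0 with radius r
Here z0 = 9 and r = 28
Locus: Circle centered at (9, 0) with radius 28


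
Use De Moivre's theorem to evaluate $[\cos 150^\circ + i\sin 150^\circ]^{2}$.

By De Moivre: z^n = r^n(cos(nθ) + i sin(nθ))
= 1^2(cos(2*150°) + i sin(2*150°))
= 1(cos 300° + i sin 300°)
= 1/2 - (sqrt(3)/2)i


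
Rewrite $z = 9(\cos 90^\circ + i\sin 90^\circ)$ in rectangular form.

a = r cos θ = 9 * 0 = 0
b = r sin θ = 9 * 1 = 9
z = 9i


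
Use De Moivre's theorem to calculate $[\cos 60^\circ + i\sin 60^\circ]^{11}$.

By De Moivre: z^n = r^n(cos(nθ) + i sin(nθ))
= 1^11(cos(11*60°) + i sin(11*60°))
= 1(cos 300° + i sin 300°)
= 1/2 - (sqrt(3)/2)i


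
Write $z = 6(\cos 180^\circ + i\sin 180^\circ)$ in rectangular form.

a = r cos θ = 6 * -1 = -6
b = r sin θ = 6 * 0 = 0
z = -6


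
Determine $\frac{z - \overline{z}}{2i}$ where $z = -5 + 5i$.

z - conjugate(z) = 2bi
(z - conjugate(z))/(2i) = 2bi/(2i) = b = 5


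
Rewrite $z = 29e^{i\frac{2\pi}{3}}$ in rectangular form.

a = r cos θ = 29 * -1/2 = -29/2
b = r sin θ = 29 * sqrt(3)/2 = 29*sqrt(3)/2
z = -29/2 + (29*sqrt(3)/2)i


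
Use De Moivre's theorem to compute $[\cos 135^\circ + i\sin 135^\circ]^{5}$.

By De Moivre: z^n = r^n(cos(nθ) + i sin(nθ))
= 1^5(cos(5*135°) + i sin(5*135°))
= 1(cos 315° + i sin 315°)
= sqrt(2)/2 - (sqrt(2)/2)i


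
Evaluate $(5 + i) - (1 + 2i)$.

(5 - 1) + (1 - 2)i = 4 - i


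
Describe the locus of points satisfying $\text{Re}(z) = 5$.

Re(z) = x where z = x + yi; the equation x = 5 is satisfied by all points with that x-coordinate
Locus: Vertical line x = 5


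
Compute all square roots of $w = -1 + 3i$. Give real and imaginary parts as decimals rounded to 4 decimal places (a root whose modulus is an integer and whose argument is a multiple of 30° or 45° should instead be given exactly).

|w| = sqrt(10) ≈ 3.162278, arg(w) ≈ 108.434949°
Root modulus = sqrt(10)^(1/2) ≈ 1.778279
Root arguments: θ_k = (arg(w) + 360°k)/2 for k = 0, 1, ..., 1
Compute each root as (root modulus)(cos θ_k + i sin θ_k) using full-precision intermediates, then round to 4 decimal places.
Roots: 1.0398 + 1.4426i, -1.0398 - 1.4426i


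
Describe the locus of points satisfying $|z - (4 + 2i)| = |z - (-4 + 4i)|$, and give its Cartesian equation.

|z - z1| = |z - z2| means z is equidistant from z1 and z2,
i.e. the perpendicular bisector of the segment from (4, 2) to (-4, 4) (midpoint (0, 3)).
With z = x + yi, square both sides:
(x - 4)^2 + (y - 2)^2 = (x - (-4))^2 + (y - 4)^2
The x^2 and y^2 terms cancel: -16x + 4y = 32 - 20 = 12
Simplify: 4x - y = -3
Locus: Perpendicular bisector of the segment from (4, 2) to (-4, 4): the line 4x - y = -3


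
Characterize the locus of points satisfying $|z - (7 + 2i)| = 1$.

|z - z0| = r describes a circle centered at z0 with radius r
Here z0 = 7 + 2i and r = 1
Locus: Circle centered at (7, 2) with radius 1


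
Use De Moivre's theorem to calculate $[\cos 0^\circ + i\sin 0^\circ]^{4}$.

By De Moivre: z^n = r^n(cos(nθ) + i sin(nθ))
= 1^4(cos(4*0°) + i sin(4*0°))
= 1(cos 0° + i sin 0°)
= 1


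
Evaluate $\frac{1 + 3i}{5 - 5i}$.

Multiply numerator and denominator by conjugate (5 + 5i):
= (1 + 3i)(5 + 5i) / (5^2 + (-5)^2)
= (-10 + 20i) / 50
Divide through by 10: (-1 + 2i) / 5
= -1/5 + (2/5)i


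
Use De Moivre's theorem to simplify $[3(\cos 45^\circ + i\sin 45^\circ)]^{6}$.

By De Moivre: z^n = r^n(cos(nθ) + i sin(nθ))
= 3^6(cos(6*45°) + i sin(6*45°))
= 729(cos 270° + i sin 270°)
= -729i


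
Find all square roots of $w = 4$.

|w| = 4, arg(w) = 0°
Root modulus = 4^(1/2) = 2
Root arguments: θ_k = (0° + 360°k)/2 for k = 0, 1, ..., 1
Roots: 2, -2


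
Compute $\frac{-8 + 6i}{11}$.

Divisor is real, so divide each part by 11:
= -8/11 + (6/11)i


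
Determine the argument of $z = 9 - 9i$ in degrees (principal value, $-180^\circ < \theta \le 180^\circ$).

θ = arctan(b/a) = arctan(-9/9) (quadrant-adjusted) = -45°


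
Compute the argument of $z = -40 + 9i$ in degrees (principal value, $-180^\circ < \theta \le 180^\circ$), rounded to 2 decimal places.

θ = arctan(b/a) = arctan(9/-40) (quadrant-adjusted) = 167.32°


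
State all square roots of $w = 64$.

|w| = 64, arg(w) = 0°
Root modulus = 64^(1/2) = 8
Root arguments: θ_k = (0° + 360°k)/2 for k = 0, 1, ..., 1
Roots: 8, -8


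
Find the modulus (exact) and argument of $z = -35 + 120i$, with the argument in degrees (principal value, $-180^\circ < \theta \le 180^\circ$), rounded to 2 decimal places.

|z| = sqrt((-35)^2 + 120^2) = 125
arg(z) = arctan(b/a) = arctan(120/-35) (quadrant-adjusted) = 106.26°


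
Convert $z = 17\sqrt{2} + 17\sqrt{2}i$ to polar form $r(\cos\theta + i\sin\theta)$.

r = |z| = sqrt(a^2 + b^2) = sqrt((17*sqrt(2))^2 + (17*sqrt(2))^2) = sqrt(578 + 578) = sqrt(1156) = 34
θ = arctan(b/a) = arctan(24.0416/24.0416) (quadrant-adjusted) = 45°
z = 34(cos 45° + i sin 45°)


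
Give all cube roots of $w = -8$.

|w| = 8, arg(w) = 180°
Root modulus = 8^(1/3) = 2
Root arguments: θ_k = (180° + 360°k)/3 for k = 0, 1, ..., 2
Roots: 1 + sqrt(3)i, -2, 1 - sqrt(3)i


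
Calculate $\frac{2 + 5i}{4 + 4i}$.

Multiply numerator and denominator by conjugate (4 - 4i):
= (2 + 5i)(4 - 4i) / (4^2 + 4^2)
= (28 + 12i) / 32
Divide through by 4: (7 + 3i) / 8
= 7/8 + (3/8)i


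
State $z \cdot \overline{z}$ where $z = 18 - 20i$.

z * conjugate(z) = |z|^2 = a^2 + b^2
= 18^2 + (-20)^2 = 724


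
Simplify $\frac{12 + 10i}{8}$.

Divisor is real, so divide each part by 8:
= 3/2 + (5/4)i


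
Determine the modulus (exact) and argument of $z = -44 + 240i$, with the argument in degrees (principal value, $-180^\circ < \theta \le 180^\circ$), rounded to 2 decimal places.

|z| = sqrt((-44)^2 + 240^2) = 244
arg(z) = arctan(b/a) = arctan(240/-44) (quadrant-adjusted) = 100.39°


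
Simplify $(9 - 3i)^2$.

(a + bi)^2 = a^2 - b^2 + 2abi
= 9^2 - (-3)^2 + 2*9*(-3)i
= 72 - 54i


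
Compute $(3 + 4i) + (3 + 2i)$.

(3 + 3) + (4 + 2)i = 6 + 6i


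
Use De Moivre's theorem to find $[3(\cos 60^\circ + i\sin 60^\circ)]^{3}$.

By De Moivre: z^n = r^n(cos(nθ) + i sin(nθ))
= 3^3(cos(3*60°) + i sin(3*60°))
= 27(cos 180° + i sin 180°)
= -27


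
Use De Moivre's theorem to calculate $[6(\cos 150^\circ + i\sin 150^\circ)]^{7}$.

By De Moivre: z^n = r^n(cos(nθ) + i sin(nθ))
= 6^7(cos(7*150°) + i sin(7*150°))
= 279936(cos 330° + i sin 330°)
= 139968*sqrt(3) - 139968i


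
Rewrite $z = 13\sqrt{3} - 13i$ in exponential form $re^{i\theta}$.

r = |z| = sqrt((13*sqrt(3))^2 + (-13)^2) = sqrt(507 + 169) = sqrt(676) = 26
θ = arctan(b/a) = arctan(-13/22.5167) (quadrant-adjusted) = -30° = -π/6
z = 26e^(-i*π/6)


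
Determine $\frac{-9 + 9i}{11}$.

Divisor is real, so divide each part by 11:
= -9/11 + (9/11)i


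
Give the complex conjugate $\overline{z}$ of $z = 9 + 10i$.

If z = a + bi, then conjugate(z) = a - bi
conjugate(9 + 10i) = 9 - 10i


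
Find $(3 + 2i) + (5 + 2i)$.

(3 + 5) + (2 + 2)i = 8 + 4i


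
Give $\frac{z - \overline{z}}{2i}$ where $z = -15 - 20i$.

z - conjugate(z) = 2bi
(z - conjugate(z))/(2i) = 2bi/(2i) = b = -20


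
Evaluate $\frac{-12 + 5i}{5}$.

Divisor is real, so divide each part by 5:
= -12/5 + i


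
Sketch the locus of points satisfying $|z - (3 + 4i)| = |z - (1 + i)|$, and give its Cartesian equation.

|z - z1| = |z - z2| means z is equidistant from z1 and z2,
i.e. the perpendicular bisector of the segment from (3, 4) to (1, 1) (midpoint (2, 5/2)).
With z = x + yi, square both sides:
(x - 3)^2 + (y - 4)^2 = (x - 1)^2 + (y - 1)^2
The x^2 and y^2 terms cancel: -4x + (-6)y = 2 - 25 = -23
Simplify: 4x + 6y = 23
Locus: Perpendicular bisector of the segment from (3, 4) to (1, 1): the line 4x + 6y = 23


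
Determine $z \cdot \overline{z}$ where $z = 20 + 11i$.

z * conjugate(z) = |z|^2 = a^2 + b^2
= 20^2 + 11^2 = 521


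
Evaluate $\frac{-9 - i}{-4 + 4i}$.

Multiply numerator and denominator by conjugate (-4 - 4i):
= (-9 - i)(-4 - 4i) / ((-4)^2 + 4^2)
= (32 + 40i) / 32
Divide through by 8: (4 + 5i) / 4
= 1 + (5/4)i


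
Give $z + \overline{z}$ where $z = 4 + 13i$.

z + conjugate(z) = (a + bi) + (a - bi) = 2a
= 2 * 4 = 8


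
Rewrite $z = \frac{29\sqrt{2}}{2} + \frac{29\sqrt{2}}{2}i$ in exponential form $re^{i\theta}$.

r = |z| = sqrt((29*sqrt(2)/2)^2 + (29*sqrt(2)/2)^2) = sqrt(841/2 + 841/2) = sqrt(841) = 29
θ = arctan(b/a) = arctan(20.5061/20.5061) (quadrant-adjusted) = 45° = π/4
z = 29e^(i*π/4)


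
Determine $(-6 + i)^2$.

(a + bi)^2 = a^2 - b^2 + 2abi
= (-6)^2 - 1^2 + 2*(-6)*1i
= 35 - 12i


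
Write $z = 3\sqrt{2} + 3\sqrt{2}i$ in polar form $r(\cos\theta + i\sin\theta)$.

r = |z| = sqrt(a^2 + b^2) = sqrt((3*sqrt(2))^2 + (3*sqrt(2))^2) = sqrt(18 + 18) = sqrt(36) = 6
θ = arctan(b/a) = arctan(4.2426/4.2426) (quadrant-adjusted) = 45°
z = 6(cos 45° + i sin 45°)


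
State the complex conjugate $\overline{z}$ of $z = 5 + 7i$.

If z = a + bi, then conjugate(z) = a - bi
conjugate(5 + 7i) = 5 - 7i


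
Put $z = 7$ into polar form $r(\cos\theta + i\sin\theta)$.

r = |z| = sqrt(a^2 + b^2) = sqrt((7)^2 + (0)^2) = sqrt(49 + 0) = sqrt(49) = 7
b = 0 and a > 0, so z lies on the positive real axis: θ = 0°
z = 7(cos 0° + i sin 0°)


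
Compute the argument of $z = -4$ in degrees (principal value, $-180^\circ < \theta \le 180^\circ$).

b = 0 and a < 0, so z lies on the negative real axis: θ = 180°


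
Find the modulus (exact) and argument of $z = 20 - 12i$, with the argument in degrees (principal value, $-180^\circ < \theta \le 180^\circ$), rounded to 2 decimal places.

|z| = sqrt(20^2 + (-12)^2) = sqrt(544)
arg(z) = arctan(b/a) = arctan(-12/20) (quadrant-adjusted) = -30.96°


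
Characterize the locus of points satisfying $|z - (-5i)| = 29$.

|z - z0| = r describes a circle centered at z0 with radius r
Here z0 = -5i and r = 29
Locus: Circle centered at (0, -5) with radius 29


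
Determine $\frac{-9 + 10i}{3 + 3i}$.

Multiply numerator and denominator by conjugate (3 - 3i):
= (-9 + 10i)(3 - 3i) / (3^2 + 3^2)
= (3 + 57i) / 18
Divide through by 3: (1 + 19i) / 6
= 1/6 + (19/6)i


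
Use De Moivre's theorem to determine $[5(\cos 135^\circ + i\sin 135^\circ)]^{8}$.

By De Moivre: z^n = r^n(cos(nθ) + i sin(nθ))
= 5^8(cos(8*135°) + i sin(8*135°))
= 390625(cos 0° + i sin 0°)
= 390625


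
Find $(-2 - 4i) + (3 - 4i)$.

(-2 + 3) + (-4 + (-4))i = 1 - 8i


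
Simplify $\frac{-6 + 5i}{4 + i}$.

Multiply numerator and denominator by conjugate (4 - i):
= (-6 + 5i)(4 - i) / (4^2 + 1^2)
= (-19 + 26i) / 17
= -19/17 + (26/17)i


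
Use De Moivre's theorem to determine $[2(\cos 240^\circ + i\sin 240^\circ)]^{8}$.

By De Moivre: z^n = r^n(cos(nθ) + i sin(nθ))
= 2^8(cos(8*240°) + i sin(8*240°))
= 256(cos 120° + i sin 120°)
= -128 + 128*sqrt(3)i


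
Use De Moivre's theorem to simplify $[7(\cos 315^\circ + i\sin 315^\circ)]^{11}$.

By De Moivre: z^n = r^n(cos(nθ) + i sin(nθ))
= 7^11(cos(11*315°) + i sin(11*315°))
= 1977326743(cos 225° + i sin 225°)
= -1977326743*sqrt(2)/2 - (1977326743*sqrt(2)/2)i


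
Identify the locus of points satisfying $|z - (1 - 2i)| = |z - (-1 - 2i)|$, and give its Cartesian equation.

|z - z1| = |z - z2| means z is equidistant from z1 and z2,
i.e. the perpendicular bisector of the segment from (1, -2) to (-1, -2) (midpoint (0, -2)).
With z = x + yi, square both sides:
(x - 1)^2 + (y - (-2))^2 = (x - (-1))^2 + (y - (-2))^2
The x^2 and y^2 terms cancel: -4x + 0y = 5 - 5 = 0
Simplify: x = 0
Locus: Perpendicular bisector of the segment from (1, -2) to (-1, -2): the line x = 0


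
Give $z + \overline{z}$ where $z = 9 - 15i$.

z + conjugate(z) = (a + bi) + (a - bi) = 2a
= 2 * 9 = 18


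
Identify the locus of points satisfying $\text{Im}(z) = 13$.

Im(z) = y where z = x + yi; the equation y = 13 is satisfied by all points with that y-coordinate
Locus: Horizontal line y = 13


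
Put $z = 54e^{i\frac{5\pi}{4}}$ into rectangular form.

a = r cos θ = 54 * -sqrt(2)/2 = -27*sqrt(2)
b = r sin θ = 54 * -sqrt(2)/2 = -27*sqrt(2)
z = -27*sqrt(2) - 27*sqrt(2)i


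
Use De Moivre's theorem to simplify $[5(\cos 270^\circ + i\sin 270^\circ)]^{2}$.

By De Moivre: z^n = r^n(cos(nθ) + i sin(nθ))
= 5^2(cos(2*270°) + i sin(2*270°))
= 25(cos 180° + i sin 180°)
= -25


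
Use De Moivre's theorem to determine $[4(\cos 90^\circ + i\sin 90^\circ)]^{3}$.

By De Moivre: z^n = r^n(cos(nθ) + i sin(nθ))
= 4^3(cos(3*90°) + i sin(3*90°))
= 64(cos 270° + i sin 270°)
= -64i


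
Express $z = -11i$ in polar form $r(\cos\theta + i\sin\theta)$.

r = |z| = sqrt(a^2 + b^2) = sqrt((0)^2 + (-11)^2) = sqrt(0 + 121) = sqrt(121) = 11
a = 0 and b < 0, so z lies on the negative imaginary axis: θ = 270°
z = 11(cos 270° + i sin 270°)


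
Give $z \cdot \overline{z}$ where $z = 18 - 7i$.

z * conjugate(z) = |z|^2 = a^2 + b^2
= 18^2 + (-7)^2 = 373


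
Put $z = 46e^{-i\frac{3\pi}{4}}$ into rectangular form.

a = r cos θ = 46 * -sqrt(2)/2 = -23*sqrt(2)
b = r sin θ = 46 * -sqrt(2)/2 = -23*sqrt(2)
z = -23*sqrt(2) - 23*sqrt(2)i


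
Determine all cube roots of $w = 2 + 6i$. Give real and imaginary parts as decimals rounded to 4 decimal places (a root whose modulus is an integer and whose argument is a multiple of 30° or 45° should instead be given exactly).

|w| = sqrt(40) ≈ 6.324555, arg(w) ≈ 71.565051°
Root modulus = sqrt(40)^(1/3) ≈ 1.849311
Root arguments: θ_k = (arg(w) + 360°k)/3 for k = 0, 1, ..., 2
Compute each root as (root modulus)(cos θ_k + i sin θ_k) using full-precision intermediates, then round to 4 decimal places.
Roots: 1.6913 + 0.7479i, -1.4934 + 1.0908i, -0.1980 - 1.8387i


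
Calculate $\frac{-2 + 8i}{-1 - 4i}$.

Multiply numerator and denominator by conjugate (-1 + 4i):
= (-2 + 8i)(-1 + 4i) / ((-1)^2 + (-4)^2)
= (-30 - 16i) / 17
= -30/17 - (16/17)i


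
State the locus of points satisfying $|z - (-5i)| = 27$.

|z - z0| = r describes a circle centered at z0 with radius r
Here z0 = -5i and r = 27
Locus: Circle centered at (0, -5) with radius 27


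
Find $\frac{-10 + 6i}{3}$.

Divisor is real, so divide each part by 3:
= -10/3 + 2i


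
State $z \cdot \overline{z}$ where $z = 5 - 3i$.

z * conjugate(z) = |z|^2 = a^2 + b^2
= 5^2 + (-3)^2 = 34


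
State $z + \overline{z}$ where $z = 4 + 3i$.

z + conjugate(z) = (a + bi) + (a - bi) = 2a
= 2 * 4 = 8


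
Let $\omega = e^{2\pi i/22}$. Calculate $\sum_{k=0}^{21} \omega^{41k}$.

Let ζ = ω^41 = e^(2πi·41/22). Since 22 ∤ 41, ζ ≠ 1.
Sum = Σ_{k=0}^{21} ζ^k = (ζ^22 - 1)/(ζ - 1) = (ω^{41·22} - 1)/(ζ - 1) = (1 - 1)/(ζ - 1) = 0


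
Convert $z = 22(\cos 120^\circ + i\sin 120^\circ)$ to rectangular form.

a = r cos θ = 22 * -1/2 = -11
b = r sin θ = 22 * sqrt(3)/2 = 11*sqrt(3)
z = -11 + 11*sqrt(3)i


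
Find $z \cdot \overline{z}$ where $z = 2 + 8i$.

z * conjugate(z) = |z|^2 = a^2 + b^2
= 2^2 + 8^2 = 68


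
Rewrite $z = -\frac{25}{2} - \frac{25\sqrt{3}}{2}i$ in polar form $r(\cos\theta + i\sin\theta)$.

r = |z| = sqrt(a^2 + b^2) = sqrt((-25/2)^2 + (-25*sqrt(3)/2)^2) = sqrt(625/4 + 1875/4) = sqrt(625) = 25
θ = arctan(b/a) = arctan(-21.6506/-12.5) (quadrant-adjusted) = 240°
z = 25(cos 240° + i sin 240°)


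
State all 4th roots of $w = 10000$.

|w| = 10000, arg(w) = 0°
Root modulus = 10000^(1/4) = 10
Root arguments: θ_k = (0° + 360°k)/4 for k = 0, 1, ..., 3
Roots: 10, 10i, -10, -10i


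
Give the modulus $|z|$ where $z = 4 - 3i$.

|z| = sqrt(a^2 + b^2) = sqrt(4^2 + (-3)^2) = sqrt(25) = 5


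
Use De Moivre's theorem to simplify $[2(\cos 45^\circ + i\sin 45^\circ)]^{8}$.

By De Moivre: z^n = r^n(cos(nθ) + i sin(nθ))
= 2^8(cos(8*45°) + i sin(8*45°))
= 256(cos 0° + i sin 0°)
= 256


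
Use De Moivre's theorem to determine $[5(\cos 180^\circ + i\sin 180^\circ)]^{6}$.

By De Moivre: z^n = r^n(cos(nθ) + i sin(nθ))
= 5^6(cos(6*180°) + i sin(6*180°))
= 15625(cos 0° + i sin 0°)
= 15625


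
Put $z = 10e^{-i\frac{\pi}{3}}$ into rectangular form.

a = r cos θ = 10 * 1/2 = 5
b = r sin θ = 10 * -sqrt(3)/2 = -5*sqrt(3)
z = 5 - 5*sqrt(3)i


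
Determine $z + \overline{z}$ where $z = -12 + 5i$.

z + conjugate(z) = (a + bi) + (a - bi) = 2a
= 2 * (-12) = -24


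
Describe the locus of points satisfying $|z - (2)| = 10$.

|z - z0| = r describes a circle centered at z0 with radius r
Here z0 = 2 and r = 10
Locus: Circle centered at (2, 0) with radius 10


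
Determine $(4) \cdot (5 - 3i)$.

(a1*a2 - b1*b2) + (a1*b2 + b1*a2)i
= (20 - 0) + (-12 + 0)i
= 20 - 12i


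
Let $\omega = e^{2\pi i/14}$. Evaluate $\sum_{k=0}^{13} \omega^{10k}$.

Let ζ = ω^10 = e^(2πi·10/14). Since 14 ∤ 10, ζ ≠ 1.
Sum = Σ_{k=0}^{13} ζ^k = (ζ^14 - 1)/(ζ - 1) = (ω^{10·14} - 1)/(ζ - 1) = (1 - 1)/(ζ - 1) = 0


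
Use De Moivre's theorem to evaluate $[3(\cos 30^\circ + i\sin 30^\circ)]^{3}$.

By De Moivre: z^n = r^n(cos(nθ) + i sin(nθ))
= 3^3(cos(3*30°) + i sin(3*30°))
= 27(cos 90° + i sin 90°)
= 27i


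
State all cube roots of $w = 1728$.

|w| = 1728, arg(w) = 0°
Root modulus = 1728^(1/3) = 12
Root arguments: θ_k = (0° + 360°k)/3 for k = 0, 1, ..., 2
Roots: 12, -6 + 6*sqrt(3)i, -6 - 6*sqrt(3)i


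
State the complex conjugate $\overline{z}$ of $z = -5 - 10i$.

If z = a + bi, then conjugate(z) = a - bi
conjugate(-5 - 10i) = -5 + 10i


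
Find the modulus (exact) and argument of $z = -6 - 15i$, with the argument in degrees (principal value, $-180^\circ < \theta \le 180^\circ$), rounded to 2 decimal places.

|z| = sqrt((-6)^2 + (-15)^2) = sqrt(261)
arg(z) = arctan(b/a) = arctan(-15/-6) (quadrant-adjusted) = -111.80°


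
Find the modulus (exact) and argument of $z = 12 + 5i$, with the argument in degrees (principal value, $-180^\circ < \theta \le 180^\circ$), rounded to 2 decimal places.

|z| = sqrt(12^2 + 5^2) = 13
arg(z) = arctan(b/a) = arctan(5/12) (quadrant-adjusted) = 22.62°


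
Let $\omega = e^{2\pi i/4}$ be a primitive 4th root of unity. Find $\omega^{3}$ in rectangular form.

ω^3 = e^(2πi·3/4) = e^(i·3π/2)
= cos(3π/2) + i sin(3π/2)
= -i


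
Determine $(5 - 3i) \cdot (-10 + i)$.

(a1*a2 - b1*b2) + (a1*b2 + b1*a2)i
= (-50 - (-3)) + (5 + 30)i
= -47 + 35i


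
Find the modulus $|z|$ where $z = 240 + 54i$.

|z| = sqrt(a^2 + b^2) = sqrt(240^2 + 54^2) = sqrt(60516) = 246


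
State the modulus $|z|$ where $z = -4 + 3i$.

|z| = sqrt(a^2 + b^2) = sqrt((-4)^2 + 3^2) = sqrt(25) = 5


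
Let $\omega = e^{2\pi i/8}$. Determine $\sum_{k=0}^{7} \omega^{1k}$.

Let ζ = ω^1 = e^(2πi·1/8). Since 8 ∤ 1, ζ ≠ 1.
Sum = Σ_{k=0}^{7} ζ^k = (ζ^8 - 1)/(ζ - 1) = (ω^{1·8} - 1)/(ζ - 1) = (1 - 1)/(ζ - 1) = 0


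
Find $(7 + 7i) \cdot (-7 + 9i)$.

(a1*a2 - b1*b2) + (a1*b2 + b1*a2)i
= (-49 - 63) + (63 + (-49))i
= -112 + 14i


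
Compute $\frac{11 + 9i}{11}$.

Divisor is real, so divide each part by 11:
= 1 + (9/11)i


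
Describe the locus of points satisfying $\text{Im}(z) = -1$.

Im(z) = y where z = x + yi; the equation y = -1 is satisfied by all points with that y-coordinate
Locus: Horizontal line y = -1


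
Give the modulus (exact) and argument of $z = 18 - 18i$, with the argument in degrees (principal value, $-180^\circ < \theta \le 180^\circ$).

|z| = sqrt(18^2 + (-18)^2) = sqrt(648)
arg(z) = arctan(b/a) = arctan(-18/18) (quadrant-adjusted) = -45°


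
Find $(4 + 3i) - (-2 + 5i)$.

(4 - (-2)) + (3 - 5)i = 6 - 2i


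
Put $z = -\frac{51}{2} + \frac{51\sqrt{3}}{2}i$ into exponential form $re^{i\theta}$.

r = |z| = sqrt((-51/2)^2 + (51*sqrt(3)/2)^2) = sqrt(2601/4 + 7803/4) = sqrt(2601) = 51
θ = arctan(b/a) = arctan(44.1673/-25.5) (quadrant-adjusted) = 120° = 2π/3
z = 51e^(i*2π/3)


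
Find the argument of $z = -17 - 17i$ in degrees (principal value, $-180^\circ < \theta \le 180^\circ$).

θ = arctan(b/a) = arctan(-17/-17) (quadrant-adjusted) = -135°


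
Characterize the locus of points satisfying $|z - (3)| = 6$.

|z - z0| = r describes a circle centered at z0 with radius r
Here z0 = 3 and r = 6
Locus: Circle centered at (3, 0) with radius 6


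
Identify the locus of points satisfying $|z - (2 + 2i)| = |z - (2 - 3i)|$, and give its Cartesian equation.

|z - z1| = |z - z2| means z is equidistant from z1 and z2,
i.e. the perpendicular bisector of the segment from (2, 2) to (2, -3) (midpoint (2, -1/2)).
With z = x + yi, square both sides:
(x - 2)^2 + (y - 2)^2 = (x - 2)^2 + (y - (-3))^2
The x^2 and y^2 terms cancel: 0x + (-10)y = 13 - 8 = 5
Simplify: y = -1/2
Locus: Perpendicular bisector of the segment from (2, 2) to (2, -3): the line y = -1/2


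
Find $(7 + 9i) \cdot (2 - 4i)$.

(a1*a2 - b1*b2) + (a1*b2 + b1*a2)i
= (14 - (-36)) + (-28 + 18)i
= 50 - 10i


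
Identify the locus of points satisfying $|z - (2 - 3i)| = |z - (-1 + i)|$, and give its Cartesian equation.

|z - z1| = |z - z2| means z is equidistant from z1 and z2,
i.e. the perpendicular bisector of the segment from (2, -3) to (-1, 1) (midpoint (1/2, -1)).
With z = x + yi, square both sides:
(x - 2)^2 + (y - (-3))^2 = (x - (-1))^2 + (y - 1)^2
The x^2 and y^2 terms cancel: -6x + 8y = 2 - 13 = -11
Simplify: 6x - 8y = 11
Locus: Perpendicular bisector of the segment from (2, -3) to (-1, 1): the line 6x - 8y = 11


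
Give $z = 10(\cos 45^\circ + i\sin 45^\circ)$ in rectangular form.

a = r cos θ = 10 * sqrt(2)/2 = 5*sqrt(2)
b = r sin θ = 10 * sqrt(2)/2 = 5*sqrt(2)
z = 5*sqrt(2) + 5*sqrt(2)i


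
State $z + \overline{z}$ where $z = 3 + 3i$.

z + conjugate(z) = (a + bi) + (a - bi) = 2a
= 2 * 3 = 6


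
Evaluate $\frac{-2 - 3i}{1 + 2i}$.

Multiply numerator and denominator by conjugate (1 - 2i):
= (-2 - 3i)(1 - 2i) / (1^2 + 2^2)
= (-8 + i) / 5
= -8/5 + (1/5)i


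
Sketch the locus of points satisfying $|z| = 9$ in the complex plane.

|z| = 9 means sqrt(x^2 + y^2) = 9
This is a circle of radius 9 centered at the origin


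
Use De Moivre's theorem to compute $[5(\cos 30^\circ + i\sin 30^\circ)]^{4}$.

By De Moivre: z^n = r^n(cos(nθ) + i sin(nθ))
= 5^4(cos(4*30°) + i sin(4*30°))
= 625(cos 120° + i sin 120°)
= -625/2 + (625*sqrt(3)/2)i


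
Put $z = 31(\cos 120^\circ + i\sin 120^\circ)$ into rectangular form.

a = r cos θ = 31 * -1/2 = -31/2
b = r sin θ = 31 * sqrt(3)/2 = 31*sqrt(3)/2
z = -31/2 + (31*sqrt(3)/2)i


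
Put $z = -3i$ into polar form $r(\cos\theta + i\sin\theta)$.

r = |z| = sqrt(a^2 + b^2) = sqrt((0)^2 + (-3)^2) = sqrt(0 + 9) = sqrt(9) = 3
a = 0 and b < 0, so z lies on the negative imaginary axis: θ = 270°
z = 3(cos 270° + i sin 270°)


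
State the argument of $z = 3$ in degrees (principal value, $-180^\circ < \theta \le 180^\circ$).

b = 0 and a > 0, so z lies on the positive real axis: θ = 0°


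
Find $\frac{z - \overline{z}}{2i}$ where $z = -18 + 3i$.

z - conjugate(z) = 2bi
(z - conjugate(z))/(2i) = 2bi/(2i) = b = 3


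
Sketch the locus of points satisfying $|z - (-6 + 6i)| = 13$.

|z - z0| = r describes a circle centered at z0 with radius r
Here z0 = -6 + 6i and r = 13
Locus: Circle centered at (-6, 6) with radius 13


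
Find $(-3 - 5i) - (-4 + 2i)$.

(-3 - (-4)) + (-5 - 2)i = 1 - 7i


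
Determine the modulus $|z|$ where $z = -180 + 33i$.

|z| = sqrt(a^2 + b^2) = sqrt((-180)^2 + 33^2) = sqrt(33489) = 183


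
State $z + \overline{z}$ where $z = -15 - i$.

z + conjugate(z) = (a + bi) + (a - bi) = 2a
= 2 * (-15) = -30


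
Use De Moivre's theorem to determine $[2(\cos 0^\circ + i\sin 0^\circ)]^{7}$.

By De Moivre: z^n = r^n(cos(nθ) + i sin(nθ))
= 2^7(cos(7*0°) + i sin(7*0°))
= 128(cos 0° + i sin 0°)
= 128


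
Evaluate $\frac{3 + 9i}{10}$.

Divisor is real, so divide each part by 10:
= 3/10 + (9/10)i


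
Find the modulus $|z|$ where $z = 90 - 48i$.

|z| = sqrt(a^2 + b^2) = sqrt(90^2 + (-48)^2) = sqrt(10404) = 102


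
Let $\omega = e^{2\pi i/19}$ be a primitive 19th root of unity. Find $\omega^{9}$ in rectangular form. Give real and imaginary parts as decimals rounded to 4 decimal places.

ω^9 = e^(2πi·9/19) = e^(i·18π/19)
= cos(18π/19) + i sin(18π/19)
= -0.9864 + 0.1646i


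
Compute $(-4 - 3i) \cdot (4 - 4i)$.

(a1*a2 - b1*b2) + (a1*b2 + b1*a2)i
= (-16 - 12) + (16 + (-12))i
= -28 + 4i


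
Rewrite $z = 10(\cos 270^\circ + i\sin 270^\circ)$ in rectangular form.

a = r cos θ = 10 * 0 = 0
b = r sin θ = 10 * -1 = -10
z = -10i


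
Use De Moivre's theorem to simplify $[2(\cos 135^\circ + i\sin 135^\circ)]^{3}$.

By De Moivre: z^n = r^n(cos(nθ) + i sin(nθ))
= 2^3(cos(3*135°) + i sin(3*135°))
= 8(cos 45° + i sin 45°)
= 4*sqrt(2) + 4*sqrt(2)i


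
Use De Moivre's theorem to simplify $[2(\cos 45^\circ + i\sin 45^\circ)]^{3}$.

By De Moivre: z^n = r^n(cos(nθ) + i sin(nθ))
= 2^3(cos(3*45°) + i sin(3*45°))
= 8(cos 135° + i sin 135°)
= -4*sqrt(2) + 4*sqrt(2)i


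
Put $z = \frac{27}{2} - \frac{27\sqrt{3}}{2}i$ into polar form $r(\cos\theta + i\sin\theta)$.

r = |z| = sqrt(a^2 + b^2) = sqrt((27/2)^2 + (-27*sqrt(3)/2)^2) = sqrt(729/4 + 2187/4) = sqrt(729) = 27
θ = arctan(b/a) = arctan(-23.3827/13.5) (quadrant-adjusted) = 300°
z = 27(cos 300° + i sin 300°)


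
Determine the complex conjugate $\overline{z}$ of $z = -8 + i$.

If z = a + bi, then conjugate(z) = a - bi
conjugate(-8 + i) = -8 - i


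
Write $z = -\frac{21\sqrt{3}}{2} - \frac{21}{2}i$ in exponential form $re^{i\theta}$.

r = |z| = sqrt((-21*sqrt(3)/2)^2 + (-21/2)^2) = sqrt(1323/4 + 441/4) = sqrt(441) = 21
θ = arctan(b/a) = arctan(-10.5/-18.1865) (quadrant-adjusted) = -150° = -5π/6
z = 21e^(-i*5π/6)


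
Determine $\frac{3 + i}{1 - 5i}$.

Multiply numerator and denominator by conjugate (1 + 5i):
= (3 + i)(1 + 5i) / (1^2 + (-5)^2)
= (-2 + 16i) / 26
Divide through by 2: (-1 + 8i) / 13
= -1/13 + (8/13)i


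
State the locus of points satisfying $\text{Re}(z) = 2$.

Re(z) = x where z = x + yi; the equation x = 2 is satisfied by all points with that x-coordinate
Locus: Vertical line x = 2


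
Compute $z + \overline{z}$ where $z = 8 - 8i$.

z + conjugate(z) = (a + bi) + (a - bi) = 2a
= 2 * 8 = 16


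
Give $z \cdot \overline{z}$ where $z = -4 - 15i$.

z * conjugate(z) = |z|^2 = a^2 + b^2
= (-4)^2 + (-15)^2 = 241


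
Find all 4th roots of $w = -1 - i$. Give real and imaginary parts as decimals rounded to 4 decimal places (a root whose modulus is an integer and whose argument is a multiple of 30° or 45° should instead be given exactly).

|w| = sqrt(2) ≈ 1.414214, arg(w) = 225°
Root modulus = sqrt(2)^(1/4) ≈ 1.090508
Root arguments: θ_k = (225° + 360°k)/4 for k = 0, 1, ..., 3
Compute each root as (root modulus)(cos θ_k + i sin θ_k) using full-precision intermediates, then round to 4 decimal places.
Roots: 0.6059 + 0.9067i, -0.9067 + 0.6059i, -0.6059 - 0.9067i, 0.9067 - 0.6059i


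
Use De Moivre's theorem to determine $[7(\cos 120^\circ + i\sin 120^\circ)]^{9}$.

By De Moivre: z^n = r^n(cos(nθ) + i sin(nθ))
= 7^9(cos(9*120°) + i sin(9*120°))
= 40353607(cos 0° + i sin 0°)
= 40353607


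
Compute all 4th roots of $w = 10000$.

|w| = 10000, arg(w) = 0°
Root modulus = 10000^(1/4) = 10
Root arguments: θ_k = (0° + 360°k)/4 for k = 0, 1, ..., 3
Roots: 10, 10i, -10, -10i


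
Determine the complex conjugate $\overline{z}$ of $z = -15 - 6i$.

If z = a + bi, then conjugate(z) = a - bi
conjugate(-15 - 6i) = -15 + 6i


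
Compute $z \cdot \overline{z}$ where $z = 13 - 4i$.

z * conjugate(z) = |z|^2 = a^2 + b^2
= 13^2 + (-4)^2 = 185


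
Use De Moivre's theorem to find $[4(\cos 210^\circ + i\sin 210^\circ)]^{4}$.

By De Moivre: z^n = r^n(cos(nθ) + i sin(nθ))
= 4^4(cos(4*210°) + i sin(4*210°))
= 256(cos 120° + i sin 120°)
= -128 + 128*sqrt(3)i


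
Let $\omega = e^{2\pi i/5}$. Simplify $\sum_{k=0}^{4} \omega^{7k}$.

Let ζ = ω^7 = e^(2πi·7/5). Since 5 ∤ 7, ζ ≠ 1.
Sum = Σ_{k=0}^{4} ζ^k = (ζ^5 - 1)/(ζ - 1) = (ω^{7·5} - 1)/(ζ - 1) = (1 - 1)/(ζ - 1) = 0


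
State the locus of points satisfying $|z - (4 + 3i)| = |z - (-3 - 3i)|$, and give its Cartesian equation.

|z - z1| = |z - z2| means z is equidistant from z1 and z2,
i.e. the perpendicular bisector of the segment from (4, 3) to (-3, -3) (midpoint (1/2, 0)).
With z = x + yi, square both sides:
(x - 4)^2 + (y - 3)^2 = (x - (-3))^2 + (y - (-3))^2
The x^2 and y^2 terms cancel: -14x + (-12)y = 18 - 25 = -7
Simplify: 14x + 12y = 7
Locus: Perpendicular bisector of the segment from (4, 3) to (-3, -3): the line 14x + 12y = 7


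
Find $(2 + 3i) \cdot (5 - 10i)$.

(a1*a2 - b1*b2) + (a1*b2 + b1*a2)i
= (10 - (-30)) + (-20 + 15)i
= 40 - 5i


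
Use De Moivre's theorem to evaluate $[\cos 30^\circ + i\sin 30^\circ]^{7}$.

By De Moivre: z^n = r^n(cos(nθ) + i sin(nθ))
= 1^7(cos(7*30°) + i sin(7*30°))
= 1(cos 210° + i sin 210°)
= -sqrt(3)/2 - (1/2)i


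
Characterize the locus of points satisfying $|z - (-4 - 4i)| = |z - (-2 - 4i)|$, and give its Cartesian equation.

|z - z1| = |z - z2| means z is equidistant from z1 and z2,
i.e. the perpendicular bisector of the segment from (-4, -4) to (-2, -4) (midpoint (-3, -4)).
With z = x + yi, square both sides:
(x - (-4))^2 + (y - (-4))^2 = (x - (-2))^2 + (y - (-4))^2
The x^2 and y^2 terms cancel: 4x + 0y = 20 - 32 = -12
Simplify: x = -3
Locus: Perpendicular bisector of the segment from (-4, -4) to (-2, -4): the line x = -3


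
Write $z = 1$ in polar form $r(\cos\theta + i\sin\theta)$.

r = |z| = sqrt(a^2 + b^2) = sqrt((1)^2 + (0)^2) = sqrt(1 + 0) = sqrt(1) = 1
b = 0 and a > 0, so z lies on the positive real axis: θ = 0°
z = 1(cos 0° + i sin 0°)


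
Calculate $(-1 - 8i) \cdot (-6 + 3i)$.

(a1*a2 - b1*b2) + (a1*b2 + b1*a2)i
= (6 - (-24)) + (-3 + 48)i
= 30 + 45i


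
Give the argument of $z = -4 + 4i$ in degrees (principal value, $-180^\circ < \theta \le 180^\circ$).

θ = arctan(b/a) = arctan(4/-4) (quadrant-adjusted) = 135°


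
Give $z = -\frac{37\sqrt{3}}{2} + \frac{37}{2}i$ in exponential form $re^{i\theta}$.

r = |z| = sqrt((-37*sqrt(3)/2)^2 + (37/2)^2) = sqrt(4107/4 + 1369/4) = sqrt(1369) = 37
θ = arctan(b/a) = arctan(18.5/-32.0429) (quadrant-adjusted) = 150° = 5π/6
z = 37e^(i*5π/6)


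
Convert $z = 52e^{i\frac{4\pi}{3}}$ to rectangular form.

a = r cos θ = 52 * -1/2 = -26
b = r sin θ = 52 * -sqrt(3)/2 = -26*sqrt(3)
z = -26 - 26*sqrt(3)i


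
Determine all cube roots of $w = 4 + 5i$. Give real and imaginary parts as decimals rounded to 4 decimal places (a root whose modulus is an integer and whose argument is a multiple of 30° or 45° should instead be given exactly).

|w| = sqrt(41) ≈ 6.403124, arg(w) ≈ 51.340192°
Root modulus = sqrt(41)^(1/3) ≈ 1.856938
Root arguments: θ_k = (arg(w) + 360°k)/3 for k = 0, 1, ..., 2
Compute each root as (root modulus)(cos θ_k + i sin θ_k) using full-precision intermediates, then round to 4 decimal places.
Roots: 1.7747 + 0.5464i, -1.3606 + 1.2637i, -0.4141 - 1.8102i


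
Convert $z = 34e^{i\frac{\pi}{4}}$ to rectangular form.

a = r cos θ = 34 * sqrt(2)/2 = 17*sqrt(2)
b = r sin θ = 34 * sqrt(2)/2 = 17*sqrt(2)
z = 17*sqrt(2) + 17*sqrt(2)i


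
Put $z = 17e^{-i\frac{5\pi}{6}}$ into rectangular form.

a = r cos θ = 17 * -sqrt(3)/2 = -17*sqrt(3)/2
b = r sin θ = 17 * -1/2 = -17/2
z = -17*sqrt(3)/2 - (17/2)i


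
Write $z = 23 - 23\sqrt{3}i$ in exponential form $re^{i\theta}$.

r = |z| = sqrt((23)^2 + (-23*sqrt(3))^2) = sqrt(529 + 1587) = sqrt(2116) = 46
θ = arctan(b/a) = arctan(-39.8372/23) (quadrant-adjusted) = -60° = -π/3
z = 46e^(-i*π/3)


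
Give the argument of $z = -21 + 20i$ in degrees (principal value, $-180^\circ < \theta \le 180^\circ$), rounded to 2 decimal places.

θ = arctan(b/a) = arctan(20/-21) (quadrant-adjusted) = 136.40°


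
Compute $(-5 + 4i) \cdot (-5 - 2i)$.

(a1*a2 - b1*b2) + (a1*b2 + b1*a2)i
= (25 - (-8)) + (10 + (-20))i
= 33 - 10i


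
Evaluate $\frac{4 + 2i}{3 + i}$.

Multiply numerator and denominator by conjugate (3 - i):
= (4 + 2i)(3 - i) / (3^2 + 1^2)
= (14 + 2i) / 10
Divide through by 2: (7 + i) / 5
= 7/5 + (1/5)i


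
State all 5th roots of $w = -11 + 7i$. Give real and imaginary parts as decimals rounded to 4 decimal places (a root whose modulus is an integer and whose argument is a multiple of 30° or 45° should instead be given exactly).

|w| = sqrt(170) ≈ 13.038405, arg(w) ≈ 147.528808°
Root modulus = sqrt(170)^(1/5) ≈ 1.671263
Root arguments: θ_k = (arg(w) + 360°k)/5 for k = 0, 1, ..., 4
Compute each root as (root modulus)(cos θ_k + i sin θ_k) using full-precision intermediates, then round to 4 decimal places.
Roots: 1.4545 + 0.8231i, -0.3334 + 1.6377i, -1.6605 + 0.1890i, -0.6929 - 1.5209i, 1.2323 - 1.1290i


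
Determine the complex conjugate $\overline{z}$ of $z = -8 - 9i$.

If z = a + bi, then conjugate(z) = a - bi
conjugate(-8 - 9i) = -8 + 9i


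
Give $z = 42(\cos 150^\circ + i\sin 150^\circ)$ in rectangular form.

a = r cos θ = 42 * -sqrt(3)/2 = -21*sqrt(3)
b = r sin θ = 42 * 1/2 = 21
z = -21*sqrt(3) + 21i


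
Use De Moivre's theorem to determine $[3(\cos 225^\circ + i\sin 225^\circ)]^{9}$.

By De Moivre: z^n = r^n(cos(nθ) + i sin(nθ))
= 3^9(cos(9*225°) + i sin(9*225°))
= 19683(cos 225° + i sin 225°)
= -19683*sqrt(2)/2 - (19683*sqrt(2)/2)i


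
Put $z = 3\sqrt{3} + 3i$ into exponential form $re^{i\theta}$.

r = |z| = sqrt((3*sqrt(3))^2 + (3)^2) = sqrt(27 + 9) = sqrt(36) = 6
θ = arctan(b/a) = arctan(3/5.1962) (quadrant-adjusted) = 30° = π/6
z = 6e^(i*π/6)


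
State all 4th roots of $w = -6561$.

|w| = 6561, arg(w) = 180°
Root modulus = 6561^(1/4) = 9
Root arguments: θ_k = (180° + 360°k)/4 for k = 0, 1, ..., 3
Roots: 9*sqrt(2)/2 + (9*sqrt(2)/2)i, -9*sqrt(2)/2 + (9*sqrt(2)/2)i, -9*sqrt(2)/2 - (9*sqrt(2)/2)i, 9*sqrt(2)/2 - (9*sqrt(2)/2)i


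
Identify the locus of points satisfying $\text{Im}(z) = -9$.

Im(z) = y where z = x + yi; the equation y = -9 is satisfied by all points with that y-coordinate
Locus: Horizontal line y = -9


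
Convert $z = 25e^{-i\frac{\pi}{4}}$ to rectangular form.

a = r cos θ = 25 * sqrt(2)/2 = 25*sqrt(2)/2
b = r sin θ = 25 * -sqrt(2)/2 = -25*sqrt(2)/2
z = 25*sqrt(2)/2 - (25*sqrt(2)/2)i


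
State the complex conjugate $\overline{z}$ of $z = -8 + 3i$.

If z = a + bi, then conjugate(z) = a - bi
conjugate(-8 + 3i) = -8 - 3i


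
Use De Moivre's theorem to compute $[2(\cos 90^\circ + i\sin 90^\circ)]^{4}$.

By De Moivre: z^n = r^n(cos(nθ) + i sin(nθ))
= 2^4(cos(4*90°) + i sin(4*90°))
= 16(cos 0° + i sin 0°)
= 16


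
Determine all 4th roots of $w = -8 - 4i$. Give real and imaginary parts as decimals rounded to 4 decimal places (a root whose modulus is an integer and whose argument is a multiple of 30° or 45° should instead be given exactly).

|w| = sqrt(80) ≈ 8.944272, arg(w) ≈ 206.565051°
Root modulus = sqrt(80)^(1/4) ≈ 1.729363
Root arguments: θ_k = (arg(w) + 360°k)/4 for k = 0, 1, ..., 3
Compute each root as (root modulus)(cos θ_k + i sin θ_k) using full-precision intermediates, then round to 4 decimal places.
Roots: 1.0732 + 1.3561i, -1.3561 + 1.0732i, -1.0732 - 1.3561i, 1.3561 - 1.0732i


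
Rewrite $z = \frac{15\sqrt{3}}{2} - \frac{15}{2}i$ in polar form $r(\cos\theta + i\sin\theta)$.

r = |z| = sqrt(a^2 + b^2) = sqrt((15*sqrt(3)/2)^2 + (-15/2)^2) = sqrt(675/4 + 225/4) = sqrt(225) = 15
θ = arctan(b/a) = arctan(-7.5/12.9904) (quadrant-adjusted) = 330°
z = 15(cos 330° + i sin 330°)


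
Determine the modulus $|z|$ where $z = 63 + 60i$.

|z| = sqrt(a^2 + b^2) = sqrt(63^2 + 60^2) = sqrt(7569) = 87


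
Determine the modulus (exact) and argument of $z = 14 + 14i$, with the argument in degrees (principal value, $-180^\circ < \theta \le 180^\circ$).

|z| = sqrt(14^2 + 14^2) = sqrt(392)
arg(z) = arctan(b/a) = arctan(14/14) (quadrant-adjusted) = 45°


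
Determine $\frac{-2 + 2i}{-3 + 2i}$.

Multiply numerator and denominator by conjugate (-3 - 2i):
= (-2 + 2i)(-3 - 2i) / ((-3)^2 + 2^2)
= (10 - 2i) / 13
= 10/13 - (2/13)i


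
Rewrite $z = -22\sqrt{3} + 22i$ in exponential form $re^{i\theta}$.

r = |z| = sqrt((-22*sqrt(3))^2 + (22)^2) = sqrt(1452 + 484) = sqrt(1936) = 44
θ = arctan(b/a) = arctan(22/-38.1051) (quadrant-adjusted) = 150° = 5π/6
z = 44e^(i*5π/6)


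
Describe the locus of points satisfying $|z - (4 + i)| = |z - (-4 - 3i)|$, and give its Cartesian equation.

|z - z1| = |z - z2| means z is equidistant from z1 and z2,
i.e. the perpendicular bisector of the segment from (4, 1) to (-4, -3) (midpoint (0, -1)).
With z = x + yi, square both sides:
(x - 4)^2 + (y - 1)^2 = (x - (-4))^2 + (y - (-3))^2
The x^2 and y^2 terms cancel: -16x + (-8)y = 25 - 17 = 8
Simplify: 2x + y = -1
Locus: Perpendicular bisector of the segment from (4, 1) to (-4, -3): the line 2x + y = -1


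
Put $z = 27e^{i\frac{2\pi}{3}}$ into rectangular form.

a = r cos θ = 27 * -1/2 = -27/2
b = r sin θ = 27 * sqrt(3)/2 = 27*sqrt(3)/2
z = -27/2 + (27*sqrt(3)/2)i


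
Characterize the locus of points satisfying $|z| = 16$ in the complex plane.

|z| = 16 means sqrt(x^2 + y^2) = 16
This is a circle of radius 16 centered at the origin


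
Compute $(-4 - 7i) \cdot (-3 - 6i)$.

(a1*a2 - b1*b2) + (a1*b2 + b1*a2)i
= (12 - 42) + (24 + 21)i
= -30 + 45i


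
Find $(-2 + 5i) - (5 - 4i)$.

(-2 - 5) + (5 - (-4))i = -7 + 9i


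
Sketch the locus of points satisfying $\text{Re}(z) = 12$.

Re(z) = x where z = x + yi; the equation x = 12 is satisfied by all points with that x-coordinate
Locus: Vertical line x = 12


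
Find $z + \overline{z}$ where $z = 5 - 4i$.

z + conjugate(z) = (a + bi) + (a - bi) = 2a
= 2 * 5 = 10


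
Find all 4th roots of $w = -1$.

|w| = 1, arg(w) = 180°
Root modulus = 1^(1/4) = 1
Root arguments: θ_k = (180° + 360°k)/4 for k = 0, 1, ..., 3
Roots: sqrt(2)/2 + (sqrt(2)/2)i, -sqrt(2)/2 + (sqrt(2)/2)i, -sqrt(2)/2 - (sqrt(2)/2)i, sqrt(2)/2 - (sqrt(2)/2)i
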